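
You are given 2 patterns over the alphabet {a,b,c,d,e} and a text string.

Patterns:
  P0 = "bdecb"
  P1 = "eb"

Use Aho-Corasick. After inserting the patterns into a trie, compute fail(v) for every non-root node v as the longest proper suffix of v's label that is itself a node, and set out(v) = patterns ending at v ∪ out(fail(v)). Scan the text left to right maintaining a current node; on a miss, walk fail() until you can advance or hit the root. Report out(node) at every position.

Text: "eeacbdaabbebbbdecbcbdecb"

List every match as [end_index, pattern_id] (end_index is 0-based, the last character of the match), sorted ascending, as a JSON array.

Build automaton:
Trie (insert patterns):
  0='ε' goto b→1 e→6
  1='b' goto d→2
  2='bd' goto e→3
  3='bde' goto c→4
  4='bdec' goto b→5
  5='bdecb' goto ·  [P0 ends]
  6='e' goto b→7
  7='eb' goto ·  [P1 ends]

Failure links (BFS by depth):
  n1('b'): parent n0 fail=0; on 'b' 0 → fail=0;  out ∅∪∅=∅
  n6('e'): parent n0 fail=0; on 'e' 0 → fail=0;  out ∅∪∅=∅
  n2('bd'): parent n1 fail=0; on 'd' 0 → fail=0;  out ∅∪∅=∅
  n7('eb'): parent n6 fail=0; on 'b' 0 → fail=1;  out {1}∪∅={1}
  n3('bde'): parent n2 fail=0; on 'e' 0 → fail=6;  out ∅∪∅=∅
  n4('bdec'): parent n3 fail=6; on 'c' 6→0 → fail=0;  out ∅∪∅=∅
  n5('bdecb'): parent n4 fail=0; on 'b' 0 → fail=1;  out {0}∪∅={0}

Run:
i=0 'e': node 0→6
i=1 'e': node 6→6 ·f
i=2 'a': node 6→0 ·f
i=3 'c': node 0→0
i=4 'b': node 0→1
i=5 'd': node 1→2
i=6 'a': node 2→0 ·f
i=7 'a': node 0→0
i=8 'b': node 0→1
i=9 'b': node 1→1 ·f
i=10 'e': node 1→6 ·f
i=11 'b': node 6→7  → match P1@[10:11]
i=12 'b': node 7→1 ·f
i=13 'b': node 1→1 ·f
i=14 'd': node 1→2
i=15 'e': node 2→3
i=16 'c': node 3→4
i=17 'b': node 4→5  → match P0@[13:17]
i=18 'c': node 5→0 ·f
i=19 'b': node 0→1
i=20 'd': node 1→2
i=21 'e': node 2→3
i=22 'c': node 3→4
i=23 'b': node 4→5  → match P0@[19:23]

Result: [[11,1],[17,0],[23,0]]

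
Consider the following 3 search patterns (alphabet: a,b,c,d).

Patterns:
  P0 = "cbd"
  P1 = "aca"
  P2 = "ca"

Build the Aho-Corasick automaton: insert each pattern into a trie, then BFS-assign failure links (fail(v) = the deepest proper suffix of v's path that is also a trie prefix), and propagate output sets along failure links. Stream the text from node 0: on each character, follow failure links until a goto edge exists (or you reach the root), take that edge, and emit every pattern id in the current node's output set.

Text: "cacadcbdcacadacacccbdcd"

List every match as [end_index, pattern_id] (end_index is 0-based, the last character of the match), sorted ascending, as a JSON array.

Build automaton:
Trie (insert patterns):
  0='ε' goto a→4 c→1
  1='c' goto a→7 b→2
  2='cb' goto d→3
  3='cbd' goto ·  ←P0
  4='a' goto c→5
  5='ac' goto a→6
  6='aca' goto ·  ←P1
  7='ca' goto ·  ←P2

Failure links (BFS by depth):
  fail(1) 'c': from fail(0)=0 chase 'c': 0 ⇒ 0;  out=∅∪out(0)=∅
  fail(4) 'a': from fail(0)=0 chase 'a': 0 ⇒ 0;  out=∅∪out(0)=∅
  fail(2) 'cb': from fail(1)=0 chase 'b': 0 ⇒ 0;  out=∅∪out(0)=∅
  fail(5) 'ac': from fail(4)=0 chase 'c': 0 ⇒ 1;  out=∅∪out(1)=∅
  fail(7) 'ca': from fail(1)=0 chase 'a': 0 ⇒ 4;  out={2}∪out(4)={2}
  fail(3) 'cbd': from fail(2)=0 chase 'd': 0 ⇒ 0;  out={0}∪out(0)={0}
  fail(6) 'aca': from fail(5)=1 chase 'a': 1 ⇒ 7;  out={1}∪out(7)={1,2}

Text stream:
pos 0 'c': at 1
pos 1 'a': at 7  emit P2@[0:1]
pos 2 'c': at 5 ·f
pos 3 'a': at 6  emit P1@[1:3],P2@[2:3]
pos 4 'd': at 0 ·f
pos 5 'c': at 1
pos 6 'b': at 2
pos 7 'd': at 3  emit P0@[5:7]
pos 8 'c': at 1 ·f
pos 9 'a': at 7  emit P2@[8:9]
pos 10 'c': at 5 ·f
pos 11 'a': at 6  emit P1@[9:11],P2@[10:11]
pos 12 'd': at 0 ·f
pos 13 'a': at 4
pos 14 'c': at 5
pos 15 'a': at 6  emit P1@[13:15],P2@[14:15]
pos 16 'c': at 5 ·f
pos 17 'c': at 1 ·f
pos 18 'c': at 1 ·f
pos 19 'b': at 2
pos 20 'd': at 3  emit P0@[18:20]
pos 21 'c': at 1 ·f
pos 22 'd': at 0 ·f

Result: [[1,2],[3,1],[3,2],[7,0],[9,2],[11,1],[11,2],[15,1],[15,2],[20,0]]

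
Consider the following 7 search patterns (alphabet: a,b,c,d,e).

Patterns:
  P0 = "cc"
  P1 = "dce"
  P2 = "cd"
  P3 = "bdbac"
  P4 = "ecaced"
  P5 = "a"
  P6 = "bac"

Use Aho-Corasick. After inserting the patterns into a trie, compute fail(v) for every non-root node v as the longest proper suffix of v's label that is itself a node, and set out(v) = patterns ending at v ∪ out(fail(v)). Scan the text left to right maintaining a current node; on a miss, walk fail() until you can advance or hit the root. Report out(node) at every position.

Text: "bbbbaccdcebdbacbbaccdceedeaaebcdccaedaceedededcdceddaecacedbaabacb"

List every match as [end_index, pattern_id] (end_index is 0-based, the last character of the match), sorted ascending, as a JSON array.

Build:
Trie nodes:
  n0 'ε': a→18 b→7 c→1 d→3 e→12
  n1 'c': c→2 d→6
  n2 'cc': ·  ←P0
  n3 'd': c→4
  n4 'dc': e→5
  n5 'dce': ·  ←P1
  n6 'cd': ·  ←P2
  n7 'b': a→19 d→8
  n8 'bd': b→9
  n9 'bdb': a→10
  n10 'bdba': c→11
  n11 'bdbac': ·  ←P3
  n12 'e': c→13
  n13 'ec': a→14
  n14 'eca': c→15
  n15 'ecac': e→16
  n16 'ecace': d→17
  n17 'ecaced': ·  ←P4
  n18 'a': ·  ←P5
  n19 'ba': c→20
  n20 'bac': ·  ←P6

BFS fail/out derivation:
  fail(1) 'c': from fail(0)=0 chase 'c': 0 ⇒ 0;  out=∅∪out(0)=∅
  fail(3) 'd': from fail(0)=0 chase 'd': 0 ⇒ 0;  out=∅∪out(0)=∅
  fail(7) 'b': from fail(0)=0 chase 'b': 0 ⇒ 0;  out=∅∪out(0)=∅
  fail(12) 'e': from fail(0)=0 chase 'e': 0 ⇒ 0;  out=∅∪out(0)=∅
  fail(18) 'a': from fail(0)=0 chase 'a': 0 ⇒ 0;  out={5}∪out(0)={5}
  fail(2) 'cc': from fail(1)=0 chase 'c': 0 ⇒ 1;  out={0}∪out(1)={0}
  fail(4) 'dc': from fail(3)=0 chase 'c': 0 ⇒ 1;  out=∅∪out(1)=∅
  fail(6) 'cd': from fail(1)=0 chase 'd': 0 ⇒ 3;  out={2}∪out(3)={2}
  fail(8) 'bd': from fail(7)=0 chase 'd': 0 ⇒ 3;  out=∅∪out(3)=∅
  fail(13) 'ec': from fail(12)=0 chase 'c': 0 ⇒ 1;  out=∅∪out(1)=∅
  fail(19) 'ba': from fail(7)=0 chase 'a': 0 ⇒ 18;  out=∅∪out(18)={5}
  fail(5) 'dce': from fail(4)=1 chase 'e': 1→0 ⇒ 12;  out={1}∪out(12)={1}
  fail(9) 'bdb': from fail(8)=3 chase 'b': 3→0 ⇒ 7;  out=∅∪out(7)=∅
  fail(14) 'eca': from fail(13)=1 chase 'a': 1→0 ⇒ 18;  out=∅∪out(18)={5}
  fail(20) 'bac': from fail(19)=18 chase 'c': 18→0 ⇒ 1;  out={6}∪out(1)={6}
  fail(10) 'bdba': from fail(9)=7 chase 'a': 7 ⇒ 19;  out=∅∪out(19)={5}
  fail(15) 'ecac': from fail(14)=18 chase 'c': 18→0 ⇒ 1;  out=∅∪out(1)=∅
  fail(11) 'bdbac': from fail(10)=19 chase 'c': 19 ⇒ 20;  out={3}∪out(20)={3,6}
  fail(16) 'ecace': from fail(15)=1 chase 'e': 1→0 ⇒ 12;  out=∅∪out(12)=∅
  fail(17) 'ecaced': from fail(16)=12 chase 'd': 12→0 ⇒ 3;  out={4}∪out(3)={4}

Scan:
pos 0 'b': at 7
pos 1 'b': at 7 ·f
pos 2 'b': at 7 ·f
pos 3 'b': at 7 ·f
pos 4 'a': at 19  → match P5@[4:4]
pos 5 'c': at 20  → match P6@[3:5]
pos 6 'c': at 2 ·f  → match P0@[5:6]
pos 7 'd': at 6 ·f  → match P2@[6:7]
pos 8 'c': at 4 ·f
pos 9 'e': at 5  → match P1@[7:9]
pos 10 'b': at 7 ·f
pos 11 'd': at 8
pos 12 'b': at 9
pos 13 'a': at 10  → match P5@[13:13]
pos 14 'c': at 11  → match P3@[10:14],P6@[12:14]
pos 15 'b': at 7 ·f
pos 16 'b': at 7 ·f
pos 17 'a': at 19  → match P5@[17:17]
pos 18 'c': at 20  → match P6@[16:18]
pos 19 'c': at 2 ·f  → match P0@[18:19]
pos 20 'd': at 6 ·f  → match P2@[19:20]
pos 21 'c': at 4 ·f
pos 22 'e': at 5  → match P1@[20:22]
pos 23 'e': at 12 ·f
pos 24 'd': at 3 ·f
pos 25 'e': at 12 ·f
pos 26 'a': at 18 ·f  → match P5@[26:26]
pos 27 'a': at 18 ·f  → match P5@[27:27]
pos 28 'e': at 12 ·f
pos 29 'b': at 7 ·f
pos 30 'c': at 1 ·f
pos 31 'd': at 6  → match P2@[30:31]
pos 32 'c': at 4 ·f
pos 33 'c': at 2 ·f  → match P0@[32:33]
pos 34 'a': at 18 ·f  → match P5@[34:34]
pos 35 'e': at 12 ·f
pos 36 'd': at 3 ·f
pos 37 'a': at 18 ·f  → match P5@[37:37]
pos 38 'c': at 1 ·f
pos 39 'e': at 12 ·f
pos 40 'e': at 12 ·f
pos 41 'd': at 3 ·f
pos 42 'e': at 12 ·f
pos 43 'd': at 3 ·f
pos 44 'e': at 12 ·f
pos 45 'd': at 3 ·f
pos 46 'c': at 4
pos 47 'd': at 6 ·f  → match P2@[46:47]
pos 48 'c': at 4 ·f
pos 49 'e': at 5  → match P1@[47:49]
pos 50 'd': at 3 ·f
pos 51 'd': at 3 ·f
pos 52 'a': at 18 ·f  → match P5@[52:52]
pos 53 'e': at 12 ·f
pos 54 'c': at 13
pos 55 'a': at 14  → match P5@[55:55]
pos 56 'c': at 15
pos 57 'e': at 16
pos 58 'd': at 17  → match P4@[53:58]
pos 59 'b': at 7 ·f
pos 60 'a': at 19  → match P5@[60:60]
pos 61 'a': at 18 ·f  → match P5@[61:61]
pos 62 'b': at 7 ·f
pos 63 'a': at 19  → match P5@[63:63]
pos 64 'c': at 20  → match P6@[62:64]
pos 65 'b': at 7 ·f

Matches: [[4,5],[5,6],[6,0],[7,2],[9,1],[13,5],[14,3],[14,6],[17,5],[18,6],[19,0],[20,2],[22,1],[26,5],[27,5],[31,2],[33,0],[34,5],[37,5],[47,2],[49,1],[52,5],[55,5],[58,4],[60,5],[61,5],[63,5],[64,6]]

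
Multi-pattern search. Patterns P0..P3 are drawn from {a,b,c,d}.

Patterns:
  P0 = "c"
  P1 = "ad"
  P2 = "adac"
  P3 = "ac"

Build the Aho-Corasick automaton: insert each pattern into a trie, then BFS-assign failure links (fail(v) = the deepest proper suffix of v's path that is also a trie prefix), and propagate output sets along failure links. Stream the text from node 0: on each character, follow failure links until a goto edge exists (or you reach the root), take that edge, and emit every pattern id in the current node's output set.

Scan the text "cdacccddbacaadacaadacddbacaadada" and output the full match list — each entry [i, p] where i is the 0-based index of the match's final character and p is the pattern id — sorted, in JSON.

Construct AC machine:
Trie nodes:
  n0 'ε': a→2 c→1
  n1 'c': ·  [P0 ends]
  n2 'a': c→6 d→3
  n3 'ad': a→4  [P1 ends]
  n4 'ada': c→5
  n5 'adac': ·  [P2 ends]
  n6 'ac': ·  [P3 ends]

BFS fail/out derivation:
  fail(1) 'c': from fail(0)=0 chase 'c': 0 ⇒ 0;  out={0}∪out(0)={0}
  fail(2) 'a': from fail(0)=0 chase 'a': 0 ⇒ 0;  out=∅∪out(0)=∅
  fail(3) 'ad': from fail(2)=0 chase 'd': 0 ⇒ 0;  out={1}∪out(0)={1}
  fail(6) 'ac': from fail(2)=0 chase 'c': 0 ⇒ 1;  out={3}∪out(1)={0,3}
  fail(4) 'ada': from fail(3)=0 chase 'a': 0 ⇒ 2;  out=∅∪out(2)=∅
  fail(5) 'adac': from fail(4)=2 chase 'c': 2 ⇒ 6;  out={2}∪out(6)={0,2,3}

Scan:
pos 0 'c': at 1  → match P0@[0:0]
pos 1 'd': at 0 (fail-walked)
pos 2 'a': at 2
pos 3 'c': at 6  → match P0@[3:3],P3@[2:3]
pos 4 'c': at 1 (fail-walked)  → match P0@[4:4]
pos 5 'c': at 1 (fail-walked)  → match P0@[5:5]
pos 6 'd': at 0 (fail-walked)
pos 7 'd': at 0
pos 8 'b': at 0
pos 9 'a': at 2
pos 10 'c': at 6  → match P0@[10:10],P3@[9:10]
pos 11 'a': at 2 (fail-walked)
pos 12 'a': at 2 (fail-walked)
pos 13 'd': at 3  → match P1@[12:13]
pos 14 'a': at 4
pos 15 'c': at 5  → match P0@[15:15],P2@[12:15],P3@[14:15]
pos 16 'a': at 2 (fail-walked)
pos 17 'a': at 2 (fail-walked)
pos 18 'd': at 3  → match P1@[17:18]
pos 19 'a': at 4
pos 20 'c': at 5  → match P0@[20:20],P2@[17:20],P3@[19:20]
pos 21 'd': at 0 (fail-walked)
pos 22 'd': at 0
pos 23 'b': at 0
pos 24 'a': at 2
pos 25 'c': at 6  → match P0@[25:25],P3@[24:25]
pos 26 'a': at 2 (fail-walked)
pos 27 'a': at 2 (fail-walked)
pos 28 'd': at 3  → match P1@[27:28]
pos 29 'a': at 4
pos 30 'd': at 3 (fail-walked)  → match P1@[29:30]
pos 31 'a': at 4

Result: [[0,0],[3,0],[3,3],[4,0],[5,0],[10,0],[10,3],[13,1],[15,0],[15,2],[15,3],[18,1],[20,0],[20,2],[20,3],[25,0],[25,3],[28,1],[30,1]]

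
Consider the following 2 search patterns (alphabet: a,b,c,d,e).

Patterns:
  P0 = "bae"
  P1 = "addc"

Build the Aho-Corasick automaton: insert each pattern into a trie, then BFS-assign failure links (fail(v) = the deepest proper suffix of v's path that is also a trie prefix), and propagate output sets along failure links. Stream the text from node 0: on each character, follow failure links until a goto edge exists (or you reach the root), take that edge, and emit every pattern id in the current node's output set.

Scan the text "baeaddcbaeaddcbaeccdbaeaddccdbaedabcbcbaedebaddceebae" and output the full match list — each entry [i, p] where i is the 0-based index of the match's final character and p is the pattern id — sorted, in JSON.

Build automaton:
Trie (insert patterns):
  0='ε' goto a→4 b→1
  1='b' goto a→2
  2='ba' goto e→3
  3='bae' goto ·  ←P0
  4='a' goto d→5
  5='ad' goto d→6
  6='add' goto c→7
  7='addc' goto ·  ←P1

Failure links (BFS by depth):
  n1('b'): parent n0 fail=0; on 'b' 0 → fail=0;  out ∅∪∅=∅
  n4('a'): parent n0 fail=0; on 'a' 0 → fail=0;  out ∅∪∅=∅
  n2('ba'): parent n1 fail=0; on 'a' 0 → fail=4;  out ∅∪∅=∅
  n5('ad'): parent n4 fail=0; on 'd' 0 → fail=0;  out ∅∪∅=∅
  n3('bae'): parent n2 fail=4; on 'e' 4→0 → fail=0;  out {0}∪∅={0}
  n6('add'): parent n5 fail=0; on 'd' 0 → fail=0;  out ∅∪∅=∅
  n7('addc'): parent n6 fail=0; on 'c' 0 → fail=0;  out {1}∪∅={1}

Run:
i=0 'b': node 0→1
i=1 'a': node 1→2
i=2 'e': node 2→3  → match P0@[0:2]
i=3 'a': node 3→4 ·f
i=4 'd': node 4→5
i=5 'd': node 5→6
i=6 'c': node 6→7  → match P1@[3:6]
i=7 'b': node 7→1 ·f
i=8 'a': node 1→2
i=9 'e': node 2→3  → match P0@[7:9]
i=10 'a': node 3→4 ·f
i=11 'd': node 4→5
i=12 'd': node 5→6
i=13 'c': node 6→7  → match P1@[10:13]
i=14 'b': node 7→1 ·f
i=15 'a': node 1→2
i=16 'e': node 2→3  → match P0@[14:16]
i=17 'c': node 3→0 ·f
i=18 'c': node 0→0
i=19 'd': node 0→0
i=20 'b': node 0→1
i=21 'a': node 1→2
i=22 'e': node 2→3  → match P0@[20:22]
i=23 'a': node 3→4 ·f
i=24 'd': node 4→5
i=25 'd': node 5→6
i=26 'c': node 6→7  → match P1@[23:26]
i=27 'c': node 7→0 ·f
i=28 'd': node 0→0
i=29 'b': node 0→1
i=30 'a': node 1→2
i=31 'e': node 2→3  → match P0@[29:31]
i=32 'd': node 3→0 ·f
i=33 'a': node 0→4
i=34 'b': node 4→1 ·f
i=35 'c': node 1→0 ·f
i=36 'b': node 0→1
i=37 'c': node 1→0 ·f
i=38 'b': node 0→1
i=39 'a': node 1→2
i=40 'e': node 2→3  → match P0@[38:40]
i=41 'd': node 3→0 ·f
i=42 'e': node 0→0
i=43 'b': node 0→1
i=44 'a': node 1→2
i=45 'd': node 2→5 ·f
i=46 'd': node 5→6
i=47 'c': node 6→7  → match P1@[44:47]
i=48 'e': node 7→0 ·f
i=49 'e': node 0→0
i=50 'b': node 0→1
i=51 'a': node 1→2
i=52 'e': node 2→3  → match P0@[50:52]

All matches (sorted): [[2,0],[6,1],[9,0],[13,1],[16,0],[22,0],[26,1],[31,0],[40,0],[47,1],[52,0]]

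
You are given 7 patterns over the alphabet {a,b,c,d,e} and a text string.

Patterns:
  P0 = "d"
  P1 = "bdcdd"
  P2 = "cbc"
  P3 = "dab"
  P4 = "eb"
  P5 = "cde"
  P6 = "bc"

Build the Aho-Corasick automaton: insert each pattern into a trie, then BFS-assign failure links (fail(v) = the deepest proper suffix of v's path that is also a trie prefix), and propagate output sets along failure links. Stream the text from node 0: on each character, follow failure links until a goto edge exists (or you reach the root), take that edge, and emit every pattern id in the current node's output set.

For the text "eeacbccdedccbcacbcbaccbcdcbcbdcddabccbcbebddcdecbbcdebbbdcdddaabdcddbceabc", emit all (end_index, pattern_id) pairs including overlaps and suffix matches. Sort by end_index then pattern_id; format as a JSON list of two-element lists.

Construct AC machine:
Trie nodes:
  n0 'ε': b→2 c→7 d→1 e→12
  n1 'd': a→10  [P0 ends]
  n2 'b': c→16 d→3
  n3 'bd': c→4
  n4 'bdc': d→5
  n5 'bdcd': d→6
  n6 'bdcdd': ·  [P1 ends]
  n7 'c': b→8 d→14
  n8 'cb': c→9
  n9 'cbc': ·  [P2 ends]
  n10 'da': b→11
  n11 'dab': ·  [P3 ends]
  n12 'e': b→13
  n13 'eb': ·  [P4 ends]
  n14 'cd': e→15
  n15 'cde': ·  [P5 ends]
  n16 'bc': ·  [P6 ends]

Failure links (BFS by depth):
  fail(1) 'd': from fail(0)=0 chase 'd': 0 ⇒ 0;  out={0}∪out(0)={0}
  fail(2) 'b': from fail(0)=0 chase 'b': 0 ⇒ 0;  out=∅∪out(0)=∅
  fail(7) 'c': from fail(0)=0 chase 'c': 0 ⇒ 0;  out=∅∪out(0)=∅
  fail(12) 'e': from fail(0)=0 chase 'e': 0 ⇒ 0;  out=∅∪out(0)=∅
  fail(3) 'bd': from fail(2)=0 chase 'd': 0 ⇒ 1;  out=∅∪out(1)={0}
  fail(8) 'cb': from fail(7)=0 chase 'b': 0 ⇒ 2;  out=∅∪out(2)=∅
  fail(10) 'da': from fail(1)=0 chase 'a': 0 ⇒ 0;  out=∅∪out(0)=∅
  fail(13) 'eb': from fail(12)=0 chase 'b': 0 ⇒ 2;  out={4}∪out(2)={4}
  fail(14) 'cd': from fail(7)=0 chase 'd': 0 ⇒ 1;  out=∅∪out(1)={0}
  fail(16) 'bc': from fail(2)=0 chase 'c': 0 ⇒ 7;  out={6}∪out(7)={6}
  fail(4) 'bdc': from fail(3)=1 chase 'c': 1→0 ⇒ 7;  out=∅∪out(7)=∅
  fail(9) 'cbc': from fail(8)=2 chase 'c': 2 ⇒ 16;  out={2}∪out(16)={2,6}
  fail(11) 'dab': from fail(10)=0 chase 'b': 0 ⇒ 2;  out={3}∪out(2)={3}
  fail(15) 'cde': from fail(14)=1 chase 'e': 1→0 ⇒ 12;  out={5}∪out(12)={5}
  fail(5) 'bdcd': from fail(4)=7 chase 'd': 7 ⇒ 14;  out=∅∪out(14)={0}
  fail(6) 'bdcdd': from fail(5)=14 chase 'd': 14→1→0 ⇒ 1;  out={1}∪out(1)={0,1}

Run:
[0] read 'e'  n0⇒n12
[1] read 'e'  n12⇒n12 ·f
[2] read 'a'  n12⇒n0 ·f
[3] read 'c'  n0⇒n7
[4] read 'b'  n7⇒n8
[5] read 'c'  n8⇒n9  emit P2@[3:5],P6@[4:5]
[6] read 'c'  n9⇒n7 ·f
[7] read 'd'  n7⇒n14  emit P0@[7:7]
[8] read 'e'  n14⇒n15  emit P5@[6:8]
[9] read 'd'  n15⇒n1 ·f  emit P0@[9:9]
[10] read 'c'  n1⇒n7 ·f
[11] read 'c'  n7⇒n7 ·f
[12] read 'b'  n7⇒n8
[13] read 'c'  n8⇒n9  emit P2@[11:13],P6@[12:13]
[14] read 'a'  n9⇒n0 ·f
[15] read 'c'  n0⇒n7
[16] read 'b'  n7⇒n8
[17] read 'c'  n8⇒n9  emit P2@[15:17],P6@[16:17]
[18] read 'b'  n9⇒n8 ·f
[19] read 'a'  n8⇒n0 ·f
[20] read 'c'  n0⇒n7
[21] read 'c'  n7⇒n7 ·f
[22] read 'b'  n7⇒n8
[23] read 'c'  n8⇒n9  emit P2@[21:23],P6@[22:23]
[24] read 'd'  n9⇒n14 ·f  emit P0@[24:24]
[25] read 'c'  n14⇒n7 ·f
[26] read 'b'  n7⇒n8
[27] read 'c'  n8⇒n9  emit P2@[25:27],P6@[26:27]
[28] read 'b'  n9⇒n8 ·f
[29] read 'd'  n8⇒n3 ·f  emit P0@[29:29]
[30] read 'c'  n3⇒n4
[31] read 'd'  n4⇒n5  emit P0@[31:31]
[32] read 'd'  n5⇒n6  emit P0@[32:32],P1@[28:32]
[33] read 'a'  n6⇒n10 ·f
[34] read 'b'  n10⇒n11  emit P3@[32:34]
[35] read 'c'  n11⇒n16 ·f  emit P6@[34:35]
[36] read 'c'  n16⇒n7 ·f
[37] read 'b'  n7⇒n8
[38] read 'c'  n8⇒n9  emit P2@[36:38],P6@[37:38]
[39] read 'b'  n9⇒n8 ·f
[40] read 'e'  n8⇒n12 ·f
[41] read 'b'  n12⇒n13  emit P4@[40:41]
[42] read 'd'  n13⇒n3 ·f  emit P0@[42:42]
[43] read 'd'  n3⇒n1 ·f  emit P0@[43:43]
[44] read 'c'  n1⇒n7 ·f
[45] read 'd'  n7⇒n14  emit P0@[45:45]
[46] read 'e'  n14⇒n15  emit P5@[44:46]
[47] read 'c'  n15⇒n7 ·f
[48] read 'b'  n7⇒n8
[49] read 'b'  n8⇒n2 ·f
[50] read 'c'  n2⇒n16  emit P6@[49:50]
[51] read 'd'  n16⇒n14 ·f  emit P0@[51:51]
[52] read 'e'  n14⇒n15  emit P5@[50:52]
[53] read 'b'  n15⇒n13 ·f  emit P4@[52:53]
[54] read 'b'  n13⇒n2 ·f
[55] read 'b'  n2⇒n2 ·f
[56] read 'd'  n2⇒n3  emit P0@[56:56]
[57] read 'c'  n3⇒n4
[58] read 'd'  n4⇒n5  emit P0@[58:58]
[59] read 'd'  n5⇒n6  emit P0@[59:59],P1@[55:59]
[60] read 'd'  n6⇒n1 ·f  emit P0@[60:60]
[61] read 'a'  n1⇒n10
[62] read 'a'  n10⇒n0 ·f
[63] read 'b'  n0⇒n2
[64] read 'd'  n2⇒n3  emit P0@[64:64]
[65] read 'c'  n3⇒n4
[66] read 'd'  n4⇒n5  emit P0@[66:66]
[67] read 'd'  n5⇒n6  emit P0@[67:67],P1@[63:67]
[68] read 'b'  n6⇒n2 ·f
[69] read 'c'  n2⇒n16  emit P6@[68:69]
[70] read 'e'  n16⇒n12 ·f
[71] read 'a'  n12⇒n0 ·f
[72] read 'b'  n0⇒n2
[73] read 'c'  n2⇒n16  emit P6@[72:73]

Matches: [[5,2],[5,6],[7,0],[8,5],[9,0],[13,2],[13,6],[17,2],[17,6],[23,2],[23,6],[24,0],[27,2],[27,6],[29,0],[31,0],[32,0],[32,1],[34,3],[35,6],[38,2],[38,6],[41,4],[42,0],[43,0],[45,0],[46,5],[50,6],[51,0],[52,5],[53,4],[56,0],[58,0],[59,0],[59,1],[60,0],[64,0],[66,0],[67,0],[67,1],[69,6],[73,6]]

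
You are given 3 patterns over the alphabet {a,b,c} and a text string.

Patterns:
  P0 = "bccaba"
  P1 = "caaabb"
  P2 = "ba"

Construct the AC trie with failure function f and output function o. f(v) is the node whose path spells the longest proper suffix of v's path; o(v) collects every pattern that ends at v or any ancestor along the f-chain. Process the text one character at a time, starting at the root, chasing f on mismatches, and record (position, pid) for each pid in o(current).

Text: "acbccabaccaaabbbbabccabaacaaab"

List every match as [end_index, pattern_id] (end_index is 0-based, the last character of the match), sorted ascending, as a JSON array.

Build automaton:
Trie nodes:
  0='ε' goto b→1 c→7
  1='b' goto a→13 c→2
  2='bc' goto c→3
  3='bcc' goto a→4
  4='bcca' goto b→5
  5='bccab' goto a→6
  6='bccaba' goto ·  [P0 ends]
  7='c' goto a→8
  8='ca' goto a→9
  9='caa' goto a→10
  10='caaa' goto b→11
  11='caaab' goto b→12
  12='caaabb' goto ·  [P1 ends]
  13='ba' goto ·  [P2 ends]

BFS fail/out derivation:
  n1('b'): parent n0 fail=0; on 'b' 0 → fail=0;  out ∅∪∅=∅
  n7('c'): parent n0 fail=0; on 'c' 0 → fail=0;  out ∅∪∅=∅
  n2('bc'): parent n1 fail=0; on 'c' 0 → fail=7;  out ∅∪∅=∅
  n8('ca'): parent n7 fail=0; on 'a' 0 → fail=0;  out ∅∪∅=∅
  n13('ba'): parent n1 fail=0; on 'a' 0 → fail=0;  out {2}∪∅={2}
  n3('bcc'): parent n2 fail=7; on 'c' 7→0 → fail=7;  out ∅∪∅=∅
  n9('caa'): parent n8 fail=0; on 'a' 0 → fail=0;  out ∅∪∅=∅
  n4('bcca'): parent n3 fail=7; on 'a' 7 → fail=8;  out ∅∪∅=∅
  n10('caaa'): parent n9 fail=0; on 'a' 0 → fail=0;  out ∅∪∅=∅
  n5('bccab'): parent n4 fail=8; on 'b' 8→0 → fail=1;  out ∅∪∅=∅
  n11('caaab'): parent n10 fail=0; on 'b' 0 → fail=1;  out ∅∪∅=∅
  n6('bccaba'): parent n5 fail=1; on 'a' 1 → fail=13;  out {0}∪{2}={0,2}
  n12('caaabb'): parent n11 fail=1; on 'b' 1→0 → fail=1;  out {1}∪∅={1}

Run:
[0] read 'a'  n0⇒n0
[1] read 'c'  n0⇒n7
[2] read 'b'  n7⇒n1 ·f
[3] read 'c'  n1⇒n2
[4] read 'c'  n2⇒n3
[5] read 'a'  n3⇒n4
[6] read 'b'  n4⇒n5
[7] read 'a'  n5⇒n6  ** P0@[2:7],P2@[6:7]
[8] read 'c'  n6⇒n7 ·f
[9] read 'c'  n7⇒n7 ·f
[10] read 'a'  n7⇒n8
[11] read 'a'  n8⇒n9
[12] read 'a'  n9⇒n10
[13] read 'b'  n10⇒n11
[14] read 'b'  n11⇒n12  ** P1@[9:14]
[15] read 'b'  n12⇒n1 ·f
[16] read 'b'  n1⇒n1 ·f
[17] read 'a'  n1⇒n13  ** P2@[16:17]
[18] read 'b'  n13⇒n1 ·f
[19] read 'c'  n1⇒n2
[20] read 'c'  n2⇒n3
[21] read 'a'  n3⇒n4
[22] read 'b'  n4⇒n5
[23] read 'a'  n5⇒n6  ** P0@[18:23],P2@[22:23]
[24] read 'a'  n6⇒n0 ·f
[25] read 'c'  n0⇒n7
[26] read 'a'  n7⇒n8
[27] read 'a'  n8⇒n9
[28] read 'a'  n9⇒n10
[29] read 'b'  n10⇒n11

Result: [[7,0],[7,2],[14,1],[17,2],[23,0],[23,2]]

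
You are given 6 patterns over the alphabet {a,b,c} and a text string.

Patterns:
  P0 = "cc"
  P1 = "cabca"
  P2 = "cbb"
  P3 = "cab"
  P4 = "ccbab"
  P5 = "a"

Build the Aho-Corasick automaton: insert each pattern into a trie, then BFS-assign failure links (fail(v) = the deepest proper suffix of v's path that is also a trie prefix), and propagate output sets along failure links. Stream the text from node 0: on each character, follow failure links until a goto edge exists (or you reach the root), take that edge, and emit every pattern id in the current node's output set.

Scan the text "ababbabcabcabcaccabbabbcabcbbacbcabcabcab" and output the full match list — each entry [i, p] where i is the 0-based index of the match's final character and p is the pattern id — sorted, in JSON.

Construct AC machine:
Trie nodes:
  n0 'ε': a→12 c→1
  n1 'c': a→3 b→7 c→2
  n2 'cc': b→9  [P0 ends]
  n3 'ca': b→4
  n4 'cab': c→5  [P3 ends]
  n5 'cabc': a→6
  n6 'cabca': ·  [P1 ends]
  n7 'cb': b→8
  n8 'cbb': ·  [P2 ends]
  n9 'ccb': a→10
  n10 'ccba': b→11
  n11 'ccbab': ·  [P4 ends]
  n12 'a': ·  [P5 ends]

Failure links (BFS by depth):
  n1('c'): parent n0 fail=0; on 'c' 0 → fail=0;  out ∅∪∅=∅
  n12('a'): parent n0 fail=0; on 'a' 0 → fail=0;  out {5}∪∅={5}
  n2('cc'): parent n1 fail=0; on 'c' 0 → fail=1;  out {0}∪∅={0}
  n3('ca'): parent n1 fail=0; on 'a' 0 → fail=12;  out ∅∪{5}={5}
  n7('cb'): parent n1 fail=0; on 'b' 0 → fail=0;  out ∅∪∅=∅
  n4('cab'): parent n3 fail=12; on 'b' 12→0 → fail=0;  out {3}∪∅={3}
  n8('cbb'): parent n7 fail=0; on 'b' 0 → fail=0;  out {2}∪∅={2}
  n9('ccb'): parent n2 fail=1; on 'b' 1 → fail=7;  out ∅∪∅=∅
  n5('cabc'): parent n4 fail=0; on 'c' 0 → fail=1;  out ∅∪∅=∅
  n10('ccba'): parent n9 fail=7; on 'a' 7→0 → fail=12;  out ∅∪{5}={5}
  n6('cabca'): parent n5 fail=1; on 'a' 1 → fail=3;  out {1}∪{5}={1,5}
  n11('ccbab'): parent n10 fail=12; on 'b' 12→0 → fail=0;  out {4}∪∅={4}

Scan:
i=0 'a': node 0→12  ** P5@[0:0]
i=1 'b': node 12→0 (via fail)
i=2 'a': node 0→12  ** P5@[2:2]
i=3 'b': node 12→0 (via fail)
i=4 'b': node 0→0
i=5 'a': node 0→12  ** P5@[5:5]
i=6 'b': node 12→0 (via fail)
i=7 'c': node 0→1
i=8 'a': node 1→3  ** P5@[8:8]
i=9 'b': node 3→4  ** P3@[7:9]
i=10 'c': node 4→5
i=11 'a': node 5→6  ** P1@[7:11],P5@[11:11]
i=12 'b': node 6→4 (via fail)  ** P3@[10:12]
i=13 'c': node 4→5
i=14 'a': node 5→6  ** P1@[10:14],P5@[14:14]
i=15 'c': node 6→1 (via fail)
i=16 'c': node 1→2  ** P0@[15:16]
i=17 'a': node 2→3 (via fail)  ** P5@[17:17]
i=18 'b': node 3→4  ** P3@[16:18]
i=19 'b': node 4→0 (via fail)
i=20 'a': node 0→12  ** P5@[20:20]
i=21 'b': node 12→0 (via fail)
i=22 'b': node 0→0
i=23 'c': node 0→1
i=24 'a': node 1→3  ** P5@[24:24]
i=25 'b': node 3→4  ** P3@[23:25]
i=26 'c': node 4→5
i=27 'b': node 5→7 (via fail)
i=28 'b': node 7→8  ** P2@[26:28]
i=29 'a': node 8→12 (via fail)  ** P5@[29:29]
i=30 'c': node 12→1 (via fail)
i=31 'b': node 1→7
i=32 'c': node 7→1 (via fail)
i=33 'a': node 1→3  ** P5@[33:33]
i=34 'b': node 3→4  ** P3@[32:34]
i=35 'c': node 4→5
i=36 'a': node 5→6  ** P1@[32:36],P5@[36:36]
i=37 'b': node 6→4 (via fail)  ** P3@[35:37]
i=38 'c': node 4→5
i=39 'a': node 5→6  ** P1@[35:39],P5@[39:39]
i=40 'b': node 6→4 (via fail)  ** P3@[38:40]

Matches: [[0,5],[2,5],[5,5],[8,5],[9,3],[11,1],[11,5],[12,3],[14,1],[14,5],[16,0],[17,5],[18,3],[20,5],[24,5],[25,3],[28,2],[29,5],[33,5],[34,3],[36,1],[36,5],[37,3],[39,1],[39,5],[40,3]]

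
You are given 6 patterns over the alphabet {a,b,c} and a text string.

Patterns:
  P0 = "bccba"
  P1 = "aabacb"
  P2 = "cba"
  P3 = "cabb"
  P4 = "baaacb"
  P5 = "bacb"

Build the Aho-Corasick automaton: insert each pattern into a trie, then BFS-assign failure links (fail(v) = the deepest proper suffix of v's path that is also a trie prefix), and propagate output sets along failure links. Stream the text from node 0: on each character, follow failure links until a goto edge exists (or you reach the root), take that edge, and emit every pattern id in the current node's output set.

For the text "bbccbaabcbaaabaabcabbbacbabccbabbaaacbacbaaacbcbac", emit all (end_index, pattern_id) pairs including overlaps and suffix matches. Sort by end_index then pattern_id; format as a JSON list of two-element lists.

Build:
Trie (insert patterns):
  n0 'ε': a→6 b→1 c→12
  n1 'b': a→18 c→2
  n2 'bc': c→3
  n3 'bcc': b→4
  n4 'bccb': a→5
  n5 'bccba': ·  ←P0
  n6 'a': a→7
  n7 'aa': b→8
  n8 'aab': a→9
  n9 'aaba': c→10
  n10 'aabac': b→11
  n11 'aabacb': ·  ←P1
  n12 'c': a→15 b→13
  n13 'cb': a→14
  n14 'cba': ·  ←P2
  n15 'ca': b→16
  n16 'cab': b→17
  n17 'cabb': ·  ←P3
  n18 'ba': a→19 c→23
  n19 'baa': a→20
  n20 'baaa': c→21
  n21 'baaac': b→22
  n22 'baaacb': ·  ←P4
  n23 'bac': b→24
  n24 'bacb': ·  ←P5

BFS fail/out derivation:
  n1('b'): parent n0 fail=0; on 'b' 0 → fail=0;  out ∅∪∅=∅
  n6('a'): parent n0 fail=0; on 'a' 0 → fail=0;  out ∅∪∅=∅
  n12('c'): parent n0 fail=0; on 'c' 0 → fail=0;  out ∅∪∅=∅
  n2('bc'): parent n1 fail=0; on 'c' 0 → fail=12;  out ∅∪∅=∅
  n7('aa'): parent n6 fail=0; on 'a' 0 → fail=6;  out ∅∪∅=∅
  n13('cb'): parent n12 fail=0; on 'b' 0 → fail=1;  out ∅∪∅=∅
  n15('ca'): parent n12 fail=0; on 'a' 0 → fail=6;  out ∅∪∅=∅
  n18('ba'): parent n1 fail=0; on 'a' 0 → fail=6;  out ∅∪∅=∅
  n3('bcc'): parent n2 fail=12; on 'c' 12→0 → fail=12;  out ∅∪∅=∅
  n8('aab'): parent n7 fail=6; on 'b' 6→0 → fail=1;  out ∅∪∅=∅
  n14('cba'): parent n13 fail=1; on 'a' 1 → fail=18;  out {2}∪∅={2}
  n16('cab'): parent n15 fail=6; on 'b' 6→0 → fail=1;  out ∅∪∅=∅
  n19('baa'): parent n18 fail=6; on 'a' 6 → fail=7;  out ∅∪∅=∅
  n23('bac'): parent n18 fail=6; on 'c' 6→0 → fail=12;  out ∅∪∅=∅
  n4('bccb'): parent n3 fail=12; on 'b' 12 → fail=13;  out ∅∪∅=∅
  n9('aaba'): parent n8 fail=1; on 'a' 1 → fail=18;  out ∅∪∅=∅
  n17('cabb'): parent n16 fail=1; on 'b' 1→0 → fail=1;  out {3}∪∅={3}
  n20('baaa'): parent n19 fail=7; on 'a' 7→6 → fail=7;  out ∅∪∅=∅
  n24('bacb'): parent n23 fail=12; on 'b' 12 → fail=13;  out {5}∪∅={5}
  n5('bccba'): parent n4 fail=13; on 'a' 13 → fail=14;  out {0}∪{2}={0,2}
  n10('aabac'): parent n9 fail=18; on 'c' 18 → fail=23;  out ∅∪∅=∅
  n21('baaac'): parent n20 fail=7; on 'c' 7→6→0 → fail=12;  out ∅∪∅=∅
  n11('aabacb'): parent n10 fail=23; on 'b' 23 → fail=24;  out {1}∪{5}={1,5}
  n22('baaacb'): parent n21 fail=12; on 'b' 12 → fail=13;  out {4}∪∅={4}

Scan:
[0] read 'b'  n0⇒n1
[1] read 'b'  n1⇒n1 (via fail)
[2] read 'c'  n1⇒n2
[3] read 'c'  n2⇒n3
[4] read 'b'  n3⇒n4
[5] read 'a'  n4⇒n5  ** P0@[1:5],P2@[3:5]
[6] read 'a'  n5⇒n19 (via fail)
[7] read 'b'  n19⇒n8 (via fail)
[8] read 'c'  n8⇒n2 (via fail)
[9] read 'b'  n2⇒n13 (via fail)
[10] read 'a'  n13⇒n14  ** P2@[8:10]
[11] read 'a'  n14⇒n19 (via fail)
[12] read 'a'  n19⇒n20
[13] read 'b'  n20⇒n8 (via fail)
[14] read 'a'  n8⇒n9
[15] read 'a'  n9⇒n19 (via fail)
[16] read 'b'  n19⇒n8 (via fail)
[17] read 'c'  n8⇒n2 (via fail)
[18] read 'a'  n2⇒n15 (via fail)
[19] read 'b'  n15⇒n16
[20] read 'b'  n16⇒n17  ** P3@[17:20]
[21] read 'b'  n17⇒n1 (via fail)
[22] read 'a'  n1⇒n18
[23] read 'c'  n18⇒n23
[24] read 'b'  n23⇒n24  ** P5@[21:24]
[25] read 'a'  n24⇒n14 (via fail)  ** P2@[23:25]
[26] read 'b'  n14⇒n1 (via fail)
[27] read 'c'  n1⇒n2
[28] read 'c'  n2⇒n3
[29] read 'b'  n3⇒n4
[30] read 'a'  n4⇒n5  ** P0@[26:30],P2@[28:30]
[31] read 'b'  n5⇒n1 (via fail)
[32] read 'b'  n1⇒n1 (via fail)
[33] read 'a'  n1⇒n18
[34] read 'a'  n18⇒n19
[35] read 'a'  n19⇒n20
[36] read 'c'  n20⇒n21
[37] read 'b'  n21⇒n22  ** P4@[32:37]
[38] read 'a'  n22⇒n14 (via fail)  ** P2@[36:38]
[39] read 'c'  n14⇒n23 (via fail)
[40] read 'b'  n23⇒n24  ** P5@[37:40]
[41] read 'a'  n24⇒n14 (via fail)  ** P2@[39:41]
[42] read 'a'  n14⇒n19 (via fail)
[43] read 'a'  n19⇒n20
[44] read 'c'  n20⇒n21
[45] read 'b'  n21⇒n22  ** P4@[40:45]
[46] read 'c'  n22⇒n2 (via fail)
[47] read 'b'  n2⇒n13 (via fail)
[48] read 'a'  n13⇒n14  ** P2@[46:48]
[49] read 'c'  n14⇒n23 (via fail)

Matches: [[5,0],[5,2],[10,2],[20,3],[24,5],[25,2],[30,0],[30,2],[37,4],[38,2],[40,5],[41,2],[45,4],[48,2]]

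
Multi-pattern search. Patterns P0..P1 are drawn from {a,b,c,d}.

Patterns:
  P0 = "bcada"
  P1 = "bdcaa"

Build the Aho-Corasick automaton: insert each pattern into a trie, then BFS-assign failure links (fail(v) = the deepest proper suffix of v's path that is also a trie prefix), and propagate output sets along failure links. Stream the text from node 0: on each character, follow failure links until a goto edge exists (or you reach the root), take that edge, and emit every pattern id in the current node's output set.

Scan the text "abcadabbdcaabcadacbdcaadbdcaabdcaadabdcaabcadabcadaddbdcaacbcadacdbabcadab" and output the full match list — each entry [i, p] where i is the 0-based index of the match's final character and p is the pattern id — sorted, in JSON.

Build automaton:
Trie (insert patterns):
  0='ε' goto b→1
  1='b' goto c→2 d→6
  2='bc' goto a→3
  3='bca' goto d→4
  4='bcad' goto a→5
  5='bcada' goto ·  ←P0
  6='bd' goto c→7
  7='bdc' goto a→8
  8='bdca' goto a→9
  9='bdcaa' goto ·  ←P1

BFS fail/out derivation:
  fail(1) 'b': from fail(0)=0 chase 'b': 0 ⇒ 0;  out=∅∪out(0)=∅
  fail(2) 'bc': from fail(1)=0 chase 'c': 0 ⇒ 0;  out=∅∪out(0)=∅
  fail(6) 'bd': from fail(1)=0 chase 'd': 0 ⇒ 0;  out=∅∪out(0)=∅
  fail(3) 'bca': from fail(2)=0 chase 'a': 0 ⇒ 0;  out=∅∪out(0)=∅
  fail(7) 'bdc': from fail(6)=0 chase 'c': 0 ⇒ 0;  out=∅∪out(0)=∅
  fail(4) 'bcad': from fail(3)=0 chase 'd': 0 ⇒ 0;  out=∅∪out(0)=∅
  fail(8) 'bdca': from fail(7)=0 chase 'a': 0 ⇒ 0;  out=∅∪out(0)=∅
  fail(5) 'bcada': from fail(4)=0 chase 'a': 0 ⇒ 0;  out={0}∪out(0)={0}
  fail(9) 'bdcaa': from fail(8)=0 chase 'a': 0 ⇒ 0;  out={1}∪out(0)={1}

Text stream:
[0] read 'a'  n0⇒n0
[1] read 'b'  n0⇒n1
[2] read 'c'  n1⇒n2
[3] read 'a'  n2⇒n3
[4] read 'd'  n3⇒n4
[5] read 'a'  n4⇒n5  emit P0@[1:5]
[6] read 'b'  n5⇒n1 (via fail)
[7] read 'b'  n1⇒n1 (via fail)
[8] read 'd'  n1⇒n6
[9] read 'c'  n6⇒n7
[10] read 'a'  n7⇒n8
[11] read 'a'  n8⇒n9  emit P1@[7:11]
[12] read 'b'  n9⇒n1 (via fail)
[13] read 'c'  n1⇒n2
[14] read 'a'  n2⇒n3
[15] read 'd'  n3⇒n4
[16] read 'a'  n4⇒n5  emit P0@[12:16]
[17] read 'c'  n5⇒n0 (via fail)
[18] read 'b'  n0⇒n1
[19] read 'd'  n1⇒n6
[20] read 'c'  n6⇒n7
[21] read 'a'  n7⇒n8
[22] read 'a'  n8⇒n9  emit P1@[18:22]
[23] read 'd'  n9⇒n0 (via fail)
[24] read 'b'  n0⇒n1
[25] read 'd'  n1⇒n6
[26] read 'c'  n6⇒n7
[27] read 'a'  n7⇒n8
[28] read 'a'  n8⇒n9  emit P1@[24:28]
[29] read 'b'  n9⇒n1 (via fail)
[30] read 'd'  n1⇒n6
[31] read 'c'  n6⇒n7
[32] read 'a'  n7⇒n8
[33] read 'a'  n8⇒n9  emit P1@[29:33]
[34] read 'd'  n9⇒n0 (via fail)
[35] read 'a'  n0⇒n0
[36] read 'b'  n0⇒n1
[37] read 'd'  n1⇒n6
[38] read 'c'  n6⇒n7
[39] read 'a'  n7⇒n8
[40] read 'a'  n8⇒n9  emit P1@[36:40]
[41] read 'b'  n9⇒n1 (via fail)
[42] read 'c'  n1⇒n2
[43] read 'a'  n2⇒n3
[44] read 'd'  n3⇒n4
[45] read 'a'  n4⇒n5  emit P0@[41:45]
[46] read 'b'  n5⇒n1 (via fail)
[47] read 'c'  n1⇒n2
[48] read 'a'  n2⇒n3
[49] read 'd'  n3⇒n4
[50] read 'a'  n4⇒n5  emit P0@[46:50]
[51] read 'd'  n5⇒n0 (via fail)
[52] read 'd'  n0⇒n0
[53] read 'b'  n0⇒n1
[54] read 'd'  n1⇒n6
[55] read 'c'  n6⇒n7
[56] read 'a'  n7⇒n8
[57] read 'a'  n8⇒n9  emit P1@[53:57]
[58] read 'c'  n9⇒n0 (via fail)
[59] read 'b'  n0⇒n1
[60] read 'c'  n1⇒n2
[61] read 'a'  n2⇒n3
[62] read 'd'  n3⇒n4
[63] read 'a'  n4⇒n5  emit P0@[59:63]
[64] read 'c'  n5⇒n0 (via fail)
[65] read 'd'  n0⇒n0
[66] read 'b'  n0⇒n1
[67] read 'a'  n1⇒n0 (via fail)
[68] read 'b'  n0⇒n1
[69] read 'c'  n1⇒n2
[70] read 'a'  n2⇒n3
[71] read 'd'  n3⇒n4
[72] read 'a'  n4⇒n5  emit P0@[68:72]
[73] read 'b'  n5⇒n1 (via fail)

Matches: [[5,0],[11,1],[16,0],[22,1],[28,1],[33,1],[40,1],[45,0],[50,0],[57,1],[63,0],[72,0]]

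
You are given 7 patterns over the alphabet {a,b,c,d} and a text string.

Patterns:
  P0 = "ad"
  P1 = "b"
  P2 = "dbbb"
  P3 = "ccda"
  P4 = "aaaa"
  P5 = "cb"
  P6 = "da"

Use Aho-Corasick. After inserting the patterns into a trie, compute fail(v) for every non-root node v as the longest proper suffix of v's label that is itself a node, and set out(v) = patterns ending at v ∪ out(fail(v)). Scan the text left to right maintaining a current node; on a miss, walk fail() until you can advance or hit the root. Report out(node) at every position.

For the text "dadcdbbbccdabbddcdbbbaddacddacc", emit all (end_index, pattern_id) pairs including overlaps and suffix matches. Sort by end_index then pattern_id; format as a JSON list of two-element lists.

Build automaton:
Trie (insert patterns):
  n0 'ε': a→1 b→3 c→8 d→4
  n1 'a': a→12 d→2
  n2 'ad': ·  ←P0
  n3 'b': ·  ←P1
  n4 'd': a→16 b→5
  n5 'db': b→6
  n6 'dbb': b→7
  n7 'dbbb': ·  ←P2
  n8 'c': b→15 c→9
  n9 'cc': d→10
  n10 'ccd': a→11
  n11 'ccda': ·  ←P3
  n12 'aa': a→13
  n13 'aaa': a→14
  n14 'aaaa': ·  ←P4
  n15 'cb': ·  ←P5
  n16 'da': ·  ←P6

Failure links (BFS by depth):
  fail(1) 'a': from fail(0)=0 chase 'a': 0 ⇒ 0;  out=∅∪out(0)=∅
  fail(3) 'b': from fail(0)=0 chase 'b': 0 ⇒ 0;  out={1}∪out(0)={1}
  fail(4) 'd': from fail(0)=0 chase 'd': 0 ⇒ 0;  out=∅∪out(0)=∅
  fail(8) 'c': from fail(0)=0 chase 'c': 0 ⇒ 0;  out=∅∪out(0)=∅
  fail(2) 'ad': from fail(1)=0 chase 'd': 0 ⇒ 4;  out={0}∪out(4)={0}
  fail(5) 'db': from fail(4)=0 chase 'b': 0 ⇒ 3;  out=∅∪out(3)={1}
  fail(9) 'cc': from fail(8)=0 chase 'c': 0 ⇒ 8;  out=∅∪out(8)=∅
  fail(12) 'aa': from fail(1)=0 chase 'a': 0 ⇒ 1;  out=∅∪out(1)=∅
  fail(15) 'cb': from fail(8)=0 chase 'b': 0 ⇒ 3;  out={5}∪out(3)={1,5}
  fail(16) 'da': from fail(4)=0 chase 'a': 0 ⇒ 1;  out={6}∪out(1)={6}
  fail(6) 'dbb': from fail(5)=3 chase 'b': 3→0 ⇒ 3;  out=∅∪out(3)={1}
  fail(10) 'ccd': from fail(9)=8 chase 'd': 8→0 ⇒ 4;  out=∅∪out(4)=∅
  fail(13) 'aaa': from fail(12)=1 chase 'a': 1 ⇒ 12;  out=∅∪out(12)=∅
  fail(7) 'dbbb': from fail(6)=3 chase 'b': 3→0 ⇒ 3;  out={2}∪out(3)={1,2}
  fail(11) 'ccda': from fail(10)=4 chase 'a': 4 ⇒ 16;  out={3}∪out(16)={3,6}
  fail(14) 'aaaa': from fail(13)=12 chase 'a': 12 ⇒ 13;  out={4}∪out(13)={4}

Scan:
[0] read 'd'  n0⇒n4
[1] read 'a'  n4⇒n16  → match P6@[0:1]
[2] read 'd'  n16⇒n2 ·f  → match P0@[1:2]
[3] read 'c'  n2⇒n8 ·f
[4] read 'd'  n8⇒n4 ·f
[5] read 'b'  n4⇒n5  → match P1@[5:5]
[6] read 'b'  n5⇒n6  → match P1@[6:6]
[7] read 'b'  n6⇒n7  → match P1@[7:7],P2@[4:7]
[8] read 'c'  n7⇒n8 ·f
[9] read 'c'  n8⇒n9
[10] read 'd'  n9⇒n10
[11] read 'a'  n10⇒n11  → match P3@[8:11],P6@[10:11]
[12] read 'b'  n11⇒n3 ·f  → match P1@[12:12]
[13] read 'b'  n3⇒n3 ·f  → match P1@[13:13]
[14] read 'd'  n3⇒n4 ·f
[15] read 'd'  n4⇒n4 ·f
[16] read 'c'  n4⇒n8 ·f
[17] read 'd'  n8⇒n4 ·f
[18] read 'b'  n4⇒n5  → match P1@[18:18]
[19] read 'b'  n5⇒n6  → match P1@[19:19]
[20] read 'b'  n6⇒n7  → match P1@[20:20],P2@[17:20]
[21] read 'a'  n7⇒n1 ·f
[22] read 'd'  n1⇒n2  → match P0@[21:22]
[23] read 'd'  n2⇒n4 ·f
[24] read 'a'  n4⇒n16  → match P6@[23:24]
[25] read 'c'  n16⇒n8 ·f
[26] read 'd'  n8⇒n4 ·f
[27] read 'd'  n4⇒n4 ·f
[28] read 'a'  n4⇒n16  → match P6@[27:28]
[29] read 'c'  n16⇒n8 ·f
[30] read 'c'  n8⇒n9

Result: [[1,6],[2,0],[5,1],[6,1],[7,1],[7,2],[11,3],[11,6],[12,1],[13,1],[18,1],[19,1],[20,1],[20,2],[22,0],[24,6],[28,6]]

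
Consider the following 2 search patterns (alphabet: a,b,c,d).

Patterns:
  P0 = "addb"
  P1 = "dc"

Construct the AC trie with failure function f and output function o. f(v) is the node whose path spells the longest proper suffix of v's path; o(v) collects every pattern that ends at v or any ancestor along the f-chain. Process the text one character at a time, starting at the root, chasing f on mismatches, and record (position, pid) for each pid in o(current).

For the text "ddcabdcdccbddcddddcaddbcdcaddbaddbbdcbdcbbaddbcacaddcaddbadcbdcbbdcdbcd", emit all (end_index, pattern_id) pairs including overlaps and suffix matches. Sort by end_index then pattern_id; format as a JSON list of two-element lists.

Construct AC machine:
Trie (insert patterns):
  0='ε' goto a→1 d→5
  1='a' goto d→2
  2='ad' goto d→3
  3='add' goto b→4
  4='addb' goto ·  [P0 ends]
  5='d' goto c→6
  6='dc' goto ·  [P1 ends]

Failure links (BFS by depth):
  n1('a'): parent n0 fail=0; on 'a' 0 → fail=0;  out ∅∪∅=∅
  n5('d'): parent n0 fail=0; on 'd' 0 → fail=0;  out ∅∪∅=∅
  n2('ad'): parent n1 fail=0; on 'd' 0 → fail=5;  out ∅∪∅=∅
  n6('dc'): parent n5 fail=0; on 'c' 0 → fail=0;  out {1}∪∅={1}
  n3('add'): parent n2 fail=5; on 'd' 5→0 → fail=5;  out ∅∪∅=∅
  n4('addb'): parent n3 fail=5; on 'b' 5→0 → fail=0;  out {0}∪∅={0}

Scan:
pos 0 'd': at 5
pos 1 'd': at 5 (via fail)
pos 2 'c': at 6  → match P1@[1:2]
pos 3 'a': at 1 (via fail)
pos 4 'b': at 0 (via fail)
pos 5 'd': at 5
pos 6 'c': at 6  → match P1@[5:6]
pos 7 'd': at 5 (via fail)
pos 8 'c': at 6  → match P1@[7:8]
pos 9 'c': at 0 (via fail)
pos 10 'b': at 0
pos 11 'd': at 5
pos 12 'd': at 5 (via fail)
pos 13 'c': at 6  → match P1@[12:13]
pos 14 'd': at 5 (via fail)
pos 15 'd': at 5 (via fail)
pos 16 'd': at 5 (via fail)
pos 17 'd': at 5 (via fail)
pos 18 'c': at 6  → match P1@[17:18]
pos 19 'a': at 1 (via fail)
pos 20 'd': at 2
pos 21 'd': at 3
pos 22 'b': at 4  → match P0@[19:22]
pos 23 'c': at 0 (via fail)
pos 24 'd': at 5
pos 25 'c': at 6  → match P1@[24:25]
pos 26 'a': at 1 (via fail)
pos 27 'd': at 2
pos 28 'd': at 3
pos 29 'b': at 4  → match P0@[26:29]
pos 30 'a': at 1 (via fail)
pos 31 'd': at 2
pos 32 'd': at 3
pos 33 'b': at 4  → match P0@[30:33]
pos 34 'b': at 0 (via fail)
pos 35 'd': at 5
pos 36 'c': at 6  → match P1@[35:36]
pos 37 'b': at 0 (via fail)
pos 38 'd': at 5
pos 39 'c': at 6  → match P1@[38:39]
pos 40 'b': at 0 (via fail)
pos 41 'b': at 0
pos 42 'a': at 1
pos 43 'd': at 2
pos 44 'd': at 3
pos 45 'b': at 4  → match P0@[42:45]
pos 46 'c': at 0 (via fail)
pos 47 'a': at 1
pos 48 'c': at 0 (via fail)
pos 49 'a': at 1
pos 50 'd': at 2
pos 51 'd': at 3
pos 52 'c': at 6 (via fail)  → match P1@[51:52]
pos 53 'a': at 1 (via fail)
pos 54 'd': at 2
pos 55 'd': at 3
pos 56 'b': at 4  → match P0@[53:56]
pos 57 'a': at 1 (via fail)
pos 58 'd': at 2
pos 59 'c': at 6 (via fail)  → match P1@[58:59]
pos 60 'b': at 0 (via fail)
pos 61 'd': at 5
pos 62 'c': at 6  → match P1@[61:62]
pos 63 'b': at 0 (via fail)
pos 64 'b': at 0
pos 65 'd': at 5
pos 66 'c': at 6  → match P1@[65:66]
pos 67 'd': at 5 (via fail)
pos 68 'b': at 0 (via fail)
pos 69 'c': at 0
pos 70 'd': at 5

All matches (sorted): [[2,1],[6,1],[8,1],[13,1],[18,1],[22,0],[25,1],[29,0],[33,0],[36,1],[39,1],[45,0],[52,1],[56,0],[59,1],[62,1],[66,1]]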